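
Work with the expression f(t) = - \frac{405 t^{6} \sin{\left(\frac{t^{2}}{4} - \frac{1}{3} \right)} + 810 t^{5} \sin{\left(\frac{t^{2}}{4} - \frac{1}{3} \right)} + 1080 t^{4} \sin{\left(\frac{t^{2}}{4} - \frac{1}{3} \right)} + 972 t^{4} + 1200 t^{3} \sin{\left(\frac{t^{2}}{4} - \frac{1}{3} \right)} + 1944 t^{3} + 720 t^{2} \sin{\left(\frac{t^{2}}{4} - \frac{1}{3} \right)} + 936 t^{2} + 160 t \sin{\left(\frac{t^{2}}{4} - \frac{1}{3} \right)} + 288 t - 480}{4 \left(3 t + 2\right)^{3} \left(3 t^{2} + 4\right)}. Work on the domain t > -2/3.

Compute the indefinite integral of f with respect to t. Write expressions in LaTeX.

F(t) = - \frac{3 \log{\left(\frac{3 t^{2}}{2} + 2 \right)}}{2} + \frac{5 \cos{\left(\frac{t^{2}}{4} - \frac{1}{3} \right)}}{2} - \frac{5}{\left(3 t + 2\right)^{2}} + C

Any candidate F(t) must reproduce f(t) exactly when differentiated.
Check: d/dt[- \frac{3 \log{\left(\frac{3 t^{2}}{2} + 2 \right)}}{2} + \frac{5 \cos{\left(\frac{t^{2}}{4} - \frac{1}{3} \right)}}{2} - \frac{5}{\left(3 t + 2\right)^{2}}] = \frac{- 405 t^{6} \sin{\left(\frac{t^{2}}{4} - \frac{1}{3} \right)} - 810 t^{5} \sin{\left(\frac{t^{2}}{4} - \frac{1}{3} \right)} - 1080 t^{4} \sin{\left(\frac{t^{2}}{4} - \frac{1}{3} \right)} - 972 t^{4} - 1200 t^{3} \sin{\left(\frac{t^{2}}{4} - \frac{1}{3} \right)} - 1944 t^{3} - 720 t^{2} \sin{\left(\frac{t^{2}}{4} - \frac{1}{3} \right)} - 936 t^{2} - 160 t \sin{\left(\frac{t^{2}}{4} - \frac{1}{3} \right)} - 288 t + 480}{324 t^{5} + 648 t^{4} + 864 t^{3} + 960 t^{2} + 576 t + 128}, which equals f(t).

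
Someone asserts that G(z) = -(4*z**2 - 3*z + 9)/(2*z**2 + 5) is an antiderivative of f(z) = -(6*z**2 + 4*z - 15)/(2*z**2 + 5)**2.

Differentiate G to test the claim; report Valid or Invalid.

d/dz[G] = (-6*z**2 - 4*z + 15)/(4*z**4 + 20*z**2 + 25)
This equals f(z) exactly, so the claim holds.

Valid: G'(z) = f(z).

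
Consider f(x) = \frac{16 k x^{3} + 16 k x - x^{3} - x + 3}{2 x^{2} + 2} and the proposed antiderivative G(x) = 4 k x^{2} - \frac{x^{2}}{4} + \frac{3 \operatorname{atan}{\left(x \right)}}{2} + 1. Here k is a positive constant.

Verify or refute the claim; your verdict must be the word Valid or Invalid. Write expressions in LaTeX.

d/dx[G] = \frac{16 k x^{3} + 16 k x - x^{3} - x + 3}{2 x^{2} + 2}
This equals f(x) exactly, so the claim holds.

Valid - the claim checks out under differentiation.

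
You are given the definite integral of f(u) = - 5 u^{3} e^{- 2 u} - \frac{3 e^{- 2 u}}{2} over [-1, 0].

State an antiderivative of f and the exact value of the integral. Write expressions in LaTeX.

Antiderivative: F(u) = \frac{\left(20 u^{3} + 30 u^{2} + 30 u + 21\right) e^{- 2 u}}{8}; value = \frac{21}{8} - \frac{e^{2}}{8}

f has the shape v'r + vr' for v = \frac{5 u^{3}}{2} + \frac{15 u^{2}}{4} + \frac{15 u}{4} + \frac{21}{8} and r = e^{- 2 u} — it is the derivative of the product v*r.
F(u) = \frac{\left(20 u^{3} + 30 u^{2} + 30 u + 21\right) e^{- 2 u}}{8} is an antiderivative of f.
Check: d/du[\frac{\left(20 u^{3} + 30 u^{2} + 30 u + 21\right) e^{- 2 u}}{8}] = \frac{\left(- 10 u^{3} - 3\right) e^{- 2 u}}{2}, which equals f(u).
F(0) = \frac{21}{8}; F(-1) = \frac{e^{2}}{8}.
Integral = F(0) - F(-1) = \frac{21}{8} - \frac{e^{2}}{8}.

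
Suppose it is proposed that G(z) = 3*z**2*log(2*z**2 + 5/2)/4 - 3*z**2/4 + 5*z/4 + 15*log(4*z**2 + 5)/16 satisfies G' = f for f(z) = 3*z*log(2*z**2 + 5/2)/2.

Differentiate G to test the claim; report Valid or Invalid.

Invalid: d/dz[G] - f = 5/4, which is not 0.

d/dz[G] = 3*z*log(2*z**2 + 5/2)/2 + 5/4
d/dz[G] - f(z) = 5/4 != 0.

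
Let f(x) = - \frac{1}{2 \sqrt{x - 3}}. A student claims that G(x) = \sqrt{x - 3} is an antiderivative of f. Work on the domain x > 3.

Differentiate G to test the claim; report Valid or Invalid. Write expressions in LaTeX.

d/dx[G] = \frac{1}{2 \sqrt{x - 3}}
d/dx[G] - f(x) = \frac{1}{\sqrt{x - 3}} != 0.

Invalid: d/dx[G] - f = \frac{1}{\sqrt{x - 3}}, which is not 0.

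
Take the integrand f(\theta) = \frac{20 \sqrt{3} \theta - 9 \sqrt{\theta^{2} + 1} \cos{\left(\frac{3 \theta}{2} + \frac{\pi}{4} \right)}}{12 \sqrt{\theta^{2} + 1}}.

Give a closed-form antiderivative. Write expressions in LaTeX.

An antiderivative is F(\theta) = \frac{5 \sqrt{3 \theta^{2} + 3}}{3} - \frac{\sin{\left(\frac{3 \theta}{2} + \frac{\pi}{4} \right)}}{2}.

Check any antiderivative F(\theta) by computing F'(\theta) and comparing it with f(\theta).
Check: d/d\theta[\frac{5 \sqrt{3 \theta^{2} + 3}}{3} - \frac{\sin{\left(\frac{3 \theta}{2} + \frac{\pi}{4} \right)}}{2}] = \frac{20 \sqrt{3} \theta - 9 \sqrt{\theta^{2} + 1} \cos{\left(\frac{3 \theta}{2} + \frac{\pi}{4} \right)}}{12 \sqrt{\theta^{2} + 1}} = f(\theta).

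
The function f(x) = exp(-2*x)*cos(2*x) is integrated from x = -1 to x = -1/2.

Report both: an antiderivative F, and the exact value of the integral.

Any candidate F(x) must reproduce f(x) exactly when differentiated.
F(x) = -(-sin(2*x) + cos(2*x))*exp(-2*x)/4 is an antiderivative of f.
Check: d/dx[-(-sin(2*x) + cos(2*x))*exp(-2*x)/4] = exp(-2*x)*cos(2*x) = f(x).
F(-1/2) = -exp(1)*sin(1)/4 - exp(1)*cos(1)/4; F(-1) = -exp(2)*sin(2)/4 - exp(2)*cos(2)/4.
Integral = F(-1/2) - F(-1) = exp(2)*cos(2)/4 - exp(1)*sin(1)/4 - exp(1)*cos(1)/4 + exp(2)*sin(2)/4.

Antiderivative: F(x) = -(-sin(2*x) + cos(2*x))*exp(-2*x)/4; value = exp(2)*cos(2)/4 - exp(1)*sin(1)/4 - exp(1)*cos(1)/4 + exp(2)*sin(2)/4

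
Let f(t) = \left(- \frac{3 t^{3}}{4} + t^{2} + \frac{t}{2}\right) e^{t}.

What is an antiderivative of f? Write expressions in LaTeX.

f has the shape u'v + uv' for u = - \frac{3 t^{3}}{4} + \frac{13 t^{2}}{4} - 6 t + 6 and v = e^{t} — it is the derivative of the product u*v.
Check: d/dt[\frac{\left(- 3 t^{3} + 13 t^{2} - 24 t + 24\right) e^{t}}{4}] = - \frac{3 t^{3} e^{t}}{4} + t^{2} e^{t} + \frac{t e^{t}}{2}, which equals f(t).

An antiderivative is F(t) = \frac{\left(- 3 t^{3} + 13 t^{2} - 24 t + 24\right) e^{t}}{4}.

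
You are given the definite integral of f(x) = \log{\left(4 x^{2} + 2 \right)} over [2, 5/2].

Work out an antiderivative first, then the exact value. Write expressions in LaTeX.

For F(x) to be correct the identity F'(x) - f(x) = 0 must hold.
F(x) = x \log{\left(4 x^{2} + 2 \right)} - 2 x + \sqrt{2} \operatorname{atan}{\left(\sqrt{2} x \right)} is an antiderivative of f.
Check: d/dx[x \log{\left(4 x^{2} + 2 \right)} - 2 x + \sqrt{2} \operatorname{atan}{\left(\sqrt{2} x \right)}] = \log{\left(2 x^{2} + 1 \right)} + \log{\left(2 \right)}, which equals f(x).
F(5/2) = -5 + \sqrt{2} \operatorname{atan}{\left(\frac{5 \sqrt{2}}{2} \right)} + \frac{5 \log{\left(27 \right)}}{2}; F(2) = -4 + \sqrt{2} \operatorname{atan}{\left(2 \sqrt{2} \right)} + 2 \log{\left(18 \right)}.
Integral = F(5/2) - F(2) = - 2 \log{\left(18 \right)} - \sqrt{2} \operatorname{atan}{\left(2 \sqrt{2} \right)} - 1 + \sqrt{2} \operatorname{atan}{\left(\frac{5 \sqrt{2}}{2} \right)} + \frac{5 \log{\left(27 \right)}}{2}.

Antiderivative: F(x) = x \log{\left(4 x^{2} + 2 \right)} - 2 x + \sqrt{2} \operatorname{atan}{\left(\sqrt{2} x \right)}; value = - 2 \log{\left(18 \right)} - \sqrt{2} \operatorname{atan}{\left(2 \sqrt{2} \right)} - 1 + \sqrt{2} \operatorname{atan}{\left(\frac{5 \sqrt{2}}{2} \right)} + \frac{5 \log{\left(27 \right)}}{2}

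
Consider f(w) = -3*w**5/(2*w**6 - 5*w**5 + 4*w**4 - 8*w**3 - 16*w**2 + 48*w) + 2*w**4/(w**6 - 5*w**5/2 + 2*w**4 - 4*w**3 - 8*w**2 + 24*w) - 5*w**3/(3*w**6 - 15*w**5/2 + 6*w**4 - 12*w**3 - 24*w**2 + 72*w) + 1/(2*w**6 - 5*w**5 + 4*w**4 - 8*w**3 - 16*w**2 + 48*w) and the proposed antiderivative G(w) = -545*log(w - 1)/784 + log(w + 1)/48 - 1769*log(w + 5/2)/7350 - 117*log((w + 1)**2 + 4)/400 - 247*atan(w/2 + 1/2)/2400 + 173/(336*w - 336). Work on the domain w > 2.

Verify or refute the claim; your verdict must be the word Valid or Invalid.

Invalid: d/dw[G] - f = (18*w**10 + 42*w**9 + 48*w**8 + 176*w**7 + 808*w**6 - 552*w**5 - 1905*w**4 - 1584*w**3 - 1124*w**2 - 177*w - 75)/(12*w**12 + 12*w**11 - 27*w**10 - 111*w**9 - 342*w**8 + 222*w**7 + 417*w**6 + 1821*w**5 + 1860*w**4 - 5544*w**3 - 1920*w**2 + 3600*w), which is not 0.

d/dw[G] = (-9*w**5 - 33*w**4 - 52*w**3 - 48*w**2 - 27*w - 4)/(6*w**6 + 21*w**5 + 27*w**4 - 6*w**3 - 108*w**2 - 15*w + 75)
d/dw[G] - f(w) = (18*w**10 + 42*w**9 + 48*w**8 + 176*w**7 + 808*w**6 - 552*w**5 - 1905*w**4 - 1584*w**3 - 1124*w**2 - 177*w - 75)/(12*w**12 + 12*w**11 - 27*w**10 - 111*w**9 - 342*w**8 + 222*w**7 + 417*w**6 + 1821*w**5 + 1860*w**4 - 5544*w**3 - 1920*w**2 + 3600*w) != 0.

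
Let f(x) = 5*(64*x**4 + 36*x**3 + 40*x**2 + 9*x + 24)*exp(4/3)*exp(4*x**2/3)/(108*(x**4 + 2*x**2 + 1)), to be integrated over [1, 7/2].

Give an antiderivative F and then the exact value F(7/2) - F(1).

Antiderivative: F(x) = 20*x*exp(4/3)*exp(4*x**2/3)/(18*x**2 + 18) + 15*exp(4/3)*exp(4*x**2/3)/(24*x**2 + 24); value = -125*exp(8/3)/144 + 325*exp(53/3)/954

A candidate is checked by its d/dx: the result must match f(x).
F(x) = 20*x*exp(4/3)*exp(4*x**2/3)/(18*x**2 + 18) + 15*exp(4/3)*exp(4*x**2/3)/(24*x**2 + 24) is an antiderivative of f.
Check: d/dx[20*x*exp(4/3)*exp(4*x**2/3)/(18*x**2 + 18) + 15*exp(4/3)*exp(4*x**2/3)/(24*x**2 + 24)] = (320*x**4*exp(4/3)*exp(4*x**2/3) + 180*x**3*exp(4/3)*exp(4*x**2/3) + 200*x**2*exp(4/3)*exp(4*x**2/3) + 45*x*exp(4/3)*exp(4*x**2/3) + 120*exp(4/3)*exp(4*x**2/3))/(108*x**4 + 216*x**2 + 108), which equals f(x).
F(7/2) = 325*exp(53/3)/954; F(1) = 125*exp(8/3)/144.
Integral = F(7/2) - F(1) = -125*exp(8/3)/144 + 325*exp(53/3)/954.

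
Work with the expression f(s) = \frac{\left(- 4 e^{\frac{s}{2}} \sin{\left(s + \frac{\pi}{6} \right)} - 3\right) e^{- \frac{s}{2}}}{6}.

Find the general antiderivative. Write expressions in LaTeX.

F(s) = \frac{\left(2 e^{\frac{s}{2}} \cos{\left(s + \frac{\pi}{6} \right)} + 3\right) e^{- \frac{s}{2}}}{3} + C

Whatever form F(s) takes, F'(s) = f(s) is non-negotiable.
Check: d/ds[\frac{\left(2 e^{\frac{s}{2}} \cos{\left(s + \frac{\pi}{6} \right)} + 3\right) e^{- \frac{s}{2}}}{3}] = \frac{\left(- 4 e^{\frac{s}{2}} \sin{\left(s + \frac{\pi}{6} \right)} - 3\right) e^{- \frac{s}{2}}}{6} = f(s).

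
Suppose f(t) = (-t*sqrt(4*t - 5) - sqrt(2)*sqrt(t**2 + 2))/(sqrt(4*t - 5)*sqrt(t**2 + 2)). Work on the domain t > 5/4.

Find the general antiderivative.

F(t) = (-sqrt(2)*sqrt(4*t - 5) - 2*sqrt(t**2 + 2))/2 + C

Any candidate F(t) must reproduce f(t) exactly when differentiated.
Check: d/dt[(-sqrt(2)*sqrt(4*t - 5) - 2*sqrt(t**2 + 2))/2] = (-t*sqrt(4*t - 5) - sqrt(2)*sqrt(t**2 + 2))/(sqrt(4*t - 5)*sqrt(t**2 + 2)) = f(t).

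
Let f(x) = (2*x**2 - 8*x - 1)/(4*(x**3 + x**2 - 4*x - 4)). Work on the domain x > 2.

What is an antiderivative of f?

Factor the denominator (4*(x - 2)*(x + 1)*(x + 2)) and decompose: f = 23/(16*(x + 2)) - 3/(4*(x + 1)) - 3/(16*(x - 2)); each piece integrates to a log, atan, or power term.
Check: d/dx[-(3*log(x - 2) + 12*log(x + 1) - 23*log(x + 2))/16] = (2*x**2 - 8*x - 1)/(4*x**3 + 4*x**2 - 16*x - 16), which equals f(x).

An antiderivative is F(x) = -(3*log(x - 2) + 12*log(x + 1) - 23*log(x + 2))/16.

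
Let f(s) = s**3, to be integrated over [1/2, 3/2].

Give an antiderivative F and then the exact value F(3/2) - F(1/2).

For F(s) to be correct the identity F'(s) - f(s) = 0 must hold.
F(s) = s**4/4 is an antiderivative of f.
Check: d/ds[s**4/4] = s**3 = f(s).
F(3/2) = 81/64; F(1/2) = 1/64.
Integral = F(3/2) - F(1/2) = 5/4.

Antiderivative: F(s) = s**4/4; value = 5/4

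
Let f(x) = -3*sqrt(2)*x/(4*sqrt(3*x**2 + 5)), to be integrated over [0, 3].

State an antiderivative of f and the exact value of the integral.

The substitution u = 3*x**2/2 + 5/2 works: f is exactly (dF/du)*(du/dx) for that inner function.
F(x) = -sqrt(3*x**2/2 + 5/2)/2 is an antiderivative of f.
Check: d/dx[-sqrt(3*x**2/2 + 5/2)/2] = -3*sqrt(2)*x/(4*sqrt(3*x**2 + 5)) = f(x).
F(3) = -2; F(0) = -sqrt(10)/4.
Integral = F(3) - F(0) = -2 + sqrt(10)/4.

Antiderivative: F(x) = -sqrt(3*x**2/2 + 5/2)/2; value = -2 + sqrt(10)/4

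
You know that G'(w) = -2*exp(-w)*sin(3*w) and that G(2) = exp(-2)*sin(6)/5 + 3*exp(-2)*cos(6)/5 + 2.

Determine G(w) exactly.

The proposed G(w) is checked by its d/dw: the result must match the given G'(w).
A general antiderivative is exp(-w)*sin(3*w)/5 + 3*exp(-w)*cos(3*w)/5 + C.
The condition gives C = exp(-2)*sin(6)/5 + 3*exp(-2)*cos(6)/5 + 2 - (exp(-2)*sin(6)/5 + 3*exp(-2)*cos(6)/5) = 2.
So G(w) = (10*exp(w) + sin(3*w) + 3*cos(3*w))*exp(-w)/5.
Check: d/dw[(10*exp(w) + sin(3*w) + 3*cos(3*w))*exp(-w)/5] = -2*exp(-w)*sin(3*w) = G'(w).

G(w) = (10*exp(w) + sin(3*w) + 3*cos(3*w))*exp(-w)/5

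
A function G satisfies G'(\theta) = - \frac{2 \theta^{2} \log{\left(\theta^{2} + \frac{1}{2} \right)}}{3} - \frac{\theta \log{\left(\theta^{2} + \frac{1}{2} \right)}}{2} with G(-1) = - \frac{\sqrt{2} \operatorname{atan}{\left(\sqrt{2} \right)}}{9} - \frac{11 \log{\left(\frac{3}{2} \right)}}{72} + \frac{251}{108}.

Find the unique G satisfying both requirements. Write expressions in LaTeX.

The integrand splits into summands that can be handled one at a time.
A general antiderivative is \frac{4 \theta^{3}}{27} + \frac{\theta^{2}}{4} - \frac{2 \theta}{9} + \left(- \frac{2 \theta^{3}}{9} - \frac{\theta^{2}}{4}\right) \log{\left(\theta^{2} + \frac{1}{2} \right)} - \frac{\log{\left(\theta^{2} + \frac{1}{2} \right)}}{8} + \frac{\sqrt{2} \operatorname{atan}{\left(\sqrt{2} \theta \right)}}{9} + C.
The condition gives C = - \frac{\sqrt{2} \operatorname{atan}{\left(\sqrt{2} \right)}}{9} - \frac{11 \log{\left(\frac{3}{2} \right)}}{72} + \frac{251}{108} - (- \frac{\sqrt{2} \operatorname{atan}{\left(\sqrt{2} \right)}}{9} - \frac{11 \log{\left(\frac{3}{2} \right)}}{72} + \frac{35}{108}) = 2.
So G(\theta) = - \frac{2 \theta^{3} \log{\left(\theta^{2} + \frac{1}{2} \right)}}{9} + \frac{4 \theta^{3}}{27} - \frac{\theta^{2} \log{\left(\theta^{2} + \frac{1}{2} \right)}}{4} + \frac{\theta^{2}}{4} - \frac{2 \theta}{9} - \frac{\log{\left(\theta^{2} + \frac{1}{2} \right)}}{8} + \frac{\sqrt{2} \operatorname{atan}{\left(\sqrt{2} \theta \right)}}{9} + 2.
Check: d/d\theta[- \frac{2 \theta^{3} \log{\left(\theta^{2} + \frac{1}{2} \right)}}{9} + \frac{4 \theta^{3}}{27} - \frac{\theta^{2} \log{\left(\theta^{2} + \frac{1}{2} \right)}}{4} + \frac{\theta^{2}}{4} - \frac{2 \theta}{9} - \frac{\log{\left(\theta^{2} + \frac{1}{2} \right)}}{8} + \frac{\sqrt{2} \operatorname{atan}{\left(\sqrt{2} \theta \right)}}{9} + 2] = - \frac{2 \theta^{2} \log{\left(\theta^{2} + \frac{1}{2} \right)}}{3} - \frac{\theta \log{\left(\theta^{2} + \frac{1}{2} \right)}}{2} = G'(\theta).

G(\theta) = - \frac{2 \theta^{3} \log{\left(\theta^{2} + \frac{1}{2} \right)}}{9} + \frac{4 \theta^{3}}{27} - \frac{\theta^{2} \log{\left(\theta^{2} + \frac{1}{2} \right)}}{4} + \frac{\theta^{2}}{4} - \frac{2 \theta}{9} - \frac{\log{\left(\theta^{2} + \frac{1}{2} \right)}}{8} + \frac{\sqrt{2} \operatorname{atan}{\left(\sqrt{2} \theta \right)}}{9} + 2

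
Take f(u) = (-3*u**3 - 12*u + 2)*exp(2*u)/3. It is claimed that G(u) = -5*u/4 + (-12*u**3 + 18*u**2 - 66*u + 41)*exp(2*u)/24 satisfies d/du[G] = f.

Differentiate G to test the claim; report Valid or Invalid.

Invalid: d/du[G] - f = -5/4, which is not 0.

d/du[G] = -u**3*exp(2*u) - 4*u*exp(2*u) + 2*exp(2*u)/3 - 5/4
d/du[G] - f(u) = -5/4 != 0.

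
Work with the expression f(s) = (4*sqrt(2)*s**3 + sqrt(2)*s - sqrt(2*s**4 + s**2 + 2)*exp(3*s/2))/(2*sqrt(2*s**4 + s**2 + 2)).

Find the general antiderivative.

For F(s) to be correct the identity F'(s) - f(s) = 0 must hold.
Check: d/ds[sqrt(s**4 + s**2/2 + 1) - exp(3*s/2)/3] = (4*sqrt(2)*s**3 + sqrt(2)*s - sqrt(2*s**4 + s**2 + 2)*exp(3*s/2))/(2*sqrt(2*s**4 + s**2 + 2)) = f(s).

F(s) = sqrt(s**4 + s**2/2 + 1) - exp(3*s/2)/3 + C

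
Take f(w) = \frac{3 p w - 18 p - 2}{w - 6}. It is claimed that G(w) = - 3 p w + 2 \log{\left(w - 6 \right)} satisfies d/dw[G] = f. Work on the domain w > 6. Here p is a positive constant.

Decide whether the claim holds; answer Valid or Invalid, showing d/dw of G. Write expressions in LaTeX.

d/dw[G] = \frac{- 3 p w + 18 p + 2}{w - 6}
d/dw[G] - f(w) = \frac{- 6 p w + 36 p + 4}{w - 6} != 0.

Invalid: d/dw[G] - f = \frac{- 6 p w + 36 p + 4}{w - 6}, which is not 0.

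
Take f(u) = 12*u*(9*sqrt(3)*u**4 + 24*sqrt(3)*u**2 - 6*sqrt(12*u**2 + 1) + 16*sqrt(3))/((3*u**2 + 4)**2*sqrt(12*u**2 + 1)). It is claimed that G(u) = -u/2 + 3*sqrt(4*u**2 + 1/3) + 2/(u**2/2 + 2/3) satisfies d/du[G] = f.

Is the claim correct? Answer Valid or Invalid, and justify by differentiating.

Invalid: d/du[G] - f = -1/2, which is not 0.

d/du[G] = (216*sqrt(3)*u**5 - 9*u**4*sqrt(12*u**2 + 1) + 576*sqrt(3)*u**3 - 24*u**2*sqrt(12*u**2 + 1) - 144*u*sqrt(12*u**2 + 1) + 384*sqrt(3)*u - 16*sqrt(12*u**2 + 1))/(18*u**4*sqrt(12*u**2 + 1) + 48*u**2*sqrt(12*u**2 + 1) + 32*sqrt(12*u**2 + 1))
d/du[G] - f(u) = -1/2 != 0.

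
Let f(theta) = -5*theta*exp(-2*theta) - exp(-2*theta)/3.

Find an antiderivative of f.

f has the shape u'v + uv' for u = 5*theta/2 + 17/12 and v = exp(-2*theta) — it is the derivative of the product u*v.
Check: d/dtheta[(30*theta + 17)*exp(-2*theta)/12] = (-15*theta - 1)*exp(-2*theta)/3, which equals f(theta).

An antiderivative is F(theta) = (30*theta + 17)*exp(-2*theta)/12.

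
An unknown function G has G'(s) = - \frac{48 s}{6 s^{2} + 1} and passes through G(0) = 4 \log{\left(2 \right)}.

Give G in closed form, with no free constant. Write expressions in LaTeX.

G(s) = - 4 \log{\left(3 s^{2} + \frac{1}{2} \right)}

The substitution u = 3 s^{2} + \frac{1}{2} works: G'(s) is exactly (dG/du)*(du/ds) for that inner function.
A general antiderivative is - 4 \log{\left(3 s^{2} + \frac{1}{2} \right)} + C.
The condition gives C = 4 \log{\left(2 \right)} - (4 \log{\left(2 \right)}) = 0.
So G(s) = - 4 \log{\left(3 s^{2} + \frac{1}{2} \right)}.
Check: d/ds[- 4 \log{\left(3 s^{2} + \frac{1}{2} \right)}] = - \frac{48 s}{6 s^{2} + 1} = G'(s).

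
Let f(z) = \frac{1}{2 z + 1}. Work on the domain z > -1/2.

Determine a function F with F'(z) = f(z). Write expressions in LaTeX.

Recover f(z) by differentiating a candidate F(z); any mismatch rules it out.
Check: d/dz[\frac{\log{\left(z + \frac{1}{2} \right)}}{2}] = \frac{1}{2 z + 1} = f(z).

An antiderivative is F(z) = \frac{\log{\left(z + \frac{1}{2} \right)}}{2}.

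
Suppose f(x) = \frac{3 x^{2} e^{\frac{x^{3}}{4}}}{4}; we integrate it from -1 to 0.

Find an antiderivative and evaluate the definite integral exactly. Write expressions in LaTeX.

Antiderivative: F(x) = e^{\frac{x^{3}}{4}}; value = 1 - e^{- \frac{1}{4}}

The substitution u = \frac{x^{3}}{4} works: f is exactly (dF/du)*(du/dx) for that inner function.
F(x) = e^{\frac{x^{3}}{4}} is an antiderivative of f.
Check: d/dx[e^{\frac{x^{3}}{4}}] = \frac{3 x^{2} e^{\frac{x^{3}}{4}}}{4} = f(x).
F(0) = 1; F(-1) = e^{- \frac{1}{4}}.
Integral = F(0) - F(-1) = 1 - e^{- \frac{1}{4}}.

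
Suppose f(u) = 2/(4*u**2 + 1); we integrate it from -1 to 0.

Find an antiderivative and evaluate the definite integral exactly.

Antiderivative: F(u) = atan(2*u); value = atan(2)

For F(u) to be correct the identity F'(u) - f(u) = 0 must hold.
F(u) = atan(2*u) is an antiderivative of f.
Check: d/du[atan(2*u)] = 2/(4*u**2 + 1) = f(u).
F(0) = 0; F(-1) = -atan(2).
Integral = F(0) - F(-1) = atan(2).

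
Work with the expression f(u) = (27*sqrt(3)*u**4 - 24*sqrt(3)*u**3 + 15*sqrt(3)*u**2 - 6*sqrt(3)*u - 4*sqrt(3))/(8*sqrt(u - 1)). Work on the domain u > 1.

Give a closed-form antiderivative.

f has the shape v'r + vr' for v = sqrt(3*u - 3)/2 and r = 3*u**4/2 + 3*u**2/2 + u — it is the derivative of the product v*r.
Check: d/du[sqrt(3)*u*sqrt(u - 1)*(3*u**3 + 3*u + 2)/4] = (27*sqrt(3)*u**4 - 24*sqrt(3)*u**3 + 15*sqrt(3)*u**2 - 6*sqrt(3)*u - 4*sqrt(3))/(8*sqrt(u - 1)) = f(u).

An antiderivative is F(u) = sqrt(3)*u*sqrt(u - 1)*(3*u**3 + 3*u + 2)/4.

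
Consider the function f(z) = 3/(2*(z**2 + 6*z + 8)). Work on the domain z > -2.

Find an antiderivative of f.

Factor the denominator (2*(z + 2)*(z + 4)) and decompose: f = -3/(4*(z + 4)) + 3/(4*(z + 2)); each piece integrates to a log, atan, or power term.
Check: d/dz[3*log(z + 2)/4 - 3*log(z + 4)/4] = 3/(2*z**2 + 12*z + 16), which equals f(z).

An antiderivative is F(z) = 3*log(z + 2)/4 - 3*log(z + 4)/4.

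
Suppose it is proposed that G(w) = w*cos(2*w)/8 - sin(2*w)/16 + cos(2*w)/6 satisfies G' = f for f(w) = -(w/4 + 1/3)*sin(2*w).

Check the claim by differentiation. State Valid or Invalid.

d/dw[G] = -w*sin(2*w)/4 - sin(2*w)/3
This equals f(w) exactly, so the claim holds.

Valid: G'(w) = f(w).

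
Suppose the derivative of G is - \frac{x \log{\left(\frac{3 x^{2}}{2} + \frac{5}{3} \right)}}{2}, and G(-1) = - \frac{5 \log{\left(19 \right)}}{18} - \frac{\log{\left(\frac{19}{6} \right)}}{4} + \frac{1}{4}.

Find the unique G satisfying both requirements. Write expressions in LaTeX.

G(x) = \frac{- 9 x^{2} \log{\left(\frac{3 x^{2}}{2} + \frac{5}{3} \right)} + 9 x^{2} - 10 \log{\left(9 x^{2} + 10 \right)}}{36}

Check a candidate G(x) by differentiating: d/dx[G] must match the given G'(x).
A general antiderivative is - \frac{x^{2} \log{\left(\frac{3 x^{2}}{2} + \frac{5}{3} \right)}}{4} + \frac{x^{2}}{4} - \frac{5 \log{\left(9 x^{2} + 10 \right)}}{18} + C.
The condition gives C = - \frac{5 \log{\left(19 \right)}}{18} - \frac{\log{\left(\frac{19}{6} \right)}}{4} + \frac{1}{4} - (- \frac{5 \log{\left(19 \right)}}{18} - \frac{\log{\left(\frac{19}{6} \right)}}{4} + \frac{1}{4}) = 0.
So G(x) = \frac{- 9 x^{2} \log{\left(\frac{3 x^{2}}{2} + \frac{5}{3} \right)} + 9 x^{2} - 10 \log{\left(9 x^{2} + 10 \right)}}{36}.
Check: d/dx[\frac{- 9 x^{2} \log{\left(\frac{3 x^{2}}{2} + \frac{5}{3} \right)} + 9 x^{2} - 10 \log{\left(9 x^{2} + 10 \right)}}{36}] = - \frac{x \log{\left(9 x^{2} + 10 \right)}}{2} + \frac{x \log{\left(6 \right)}}{2}, which equals G'(x).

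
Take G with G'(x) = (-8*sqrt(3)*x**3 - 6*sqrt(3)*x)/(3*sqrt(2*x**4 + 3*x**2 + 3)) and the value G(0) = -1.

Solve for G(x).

G(x) = -(2*sqrt(3)*sqrt(2*x**4 + 3*x**2 + 3) - 3)/3

The substitution u = 2*x**4/3 + x**2 + 1 works: G'(x) is exactly (dG/du)*(du/dx) for that inner function.
A general antiderivative is -2*sqrt(2*x**4/3 + x**2 + 1) + C.
The condition gives C = -1 - (-2) = 1.
So G(x) = -(2*sqrt(3)*sqrt(2*x**4 + 3*x**2 + 3) - 3)/3.
Check: d/dx[-(2*sqrt(3)*sqrt(2*x**4 + 3*x**2 + 3) - 3)/3] = (-8*sqrt(3)*x**3 - 6*sqrt(3)*x)/(3*sqrt(2*x**4 + 3*x**2 + 3)) = G'(x).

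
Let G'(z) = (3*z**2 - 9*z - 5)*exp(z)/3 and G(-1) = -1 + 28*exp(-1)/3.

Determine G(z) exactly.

G(z) = z**2*exp(z) - 5*z*exp(z) + 10*exp(z)/3 - 1

G'(z) has the shape u'v + uv' for u = z**2 - 5*z + 10/3 and v = exp(z) — it is the derivative of the product u*v.
A general antiderivative is (3*z**2 - 15*z + 10)*exp(z)/3 + C.
The condition gives C = -1 + 28*exp(-1)/3 - (28*exp(-1)/3) = -1.
So G(z) = z**2*exp(z) - 5*z*exp(z) + 10*exp(z)/3 - 1.
Check: d/dz[z**2*exp(z) - 5*z*exp(z) + 10*exp(z)/3 - 1] = z**2*exp(z) - 3*z*exp(z) - 5*exp(z)/3, which equals G'(z).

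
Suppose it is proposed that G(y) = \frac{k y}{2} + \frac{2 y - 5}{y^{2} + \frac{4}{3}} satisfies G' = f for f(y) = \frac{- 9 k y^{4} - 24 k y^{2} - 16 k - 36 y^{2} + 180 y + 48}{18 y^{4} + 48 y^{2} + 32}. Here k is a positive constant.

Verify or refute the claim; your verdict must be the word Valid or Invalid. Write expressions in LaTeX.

d/dy[G] = \frac{9 k y^{4} + 24 k y^{2} + 16 k - 36 y^{2} + 180 y + 48}{18 y^{4} + 48 y^{2} + 32}
d/dy[G] - f(y) = k != 0.

Invalid: d/dy[G] - f = k, which is not 0.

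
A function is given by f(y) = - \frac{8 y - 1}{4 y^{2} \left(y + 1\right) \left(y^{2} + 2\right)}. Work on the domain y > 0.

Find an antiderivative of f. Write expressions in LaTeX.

An antiderivative is F(y) = \frac{- 18 y \log{\left(y \right)} + 12 y \log{\left(y + 1 \right)} + 3 y \log{\left(y^{2} + 2 \right)} + 5 \sqrt{2} y \operatorname{atan}{\left(\frac{\sqrt{2} y}{2} \right)} - 2}{16 y}.

The denominator factors as 4 y^{2} \left(y + 1\right) \left(y^{2} + 2\right); partial fractions split f into directly integrable pieces: \frac{3 y + 5}{8 \left(y^{2} + 2\right)} + \frac{3}{4 \left(y + 1\right)} - \frac{9}{8 y} + \frac{1}{8 y^{2}}.
Check: d/dy[\frac{- 18 y \log{\left(y \right)} + 12 y \log{\left(y + 1 \right)} + 3 y \log{\left(y^{2} + 2 \right)} + 5 \sqrt{2} y \operatorname{atan}{\left(\frac{\sqrt{2} y}{2} \right)} - 2}{16 y}] = \frac{1 - 8 y}{4 y^{5} + 4 y^{4} + 8 y^{3} + 8 y^{2}}, which equals f(y).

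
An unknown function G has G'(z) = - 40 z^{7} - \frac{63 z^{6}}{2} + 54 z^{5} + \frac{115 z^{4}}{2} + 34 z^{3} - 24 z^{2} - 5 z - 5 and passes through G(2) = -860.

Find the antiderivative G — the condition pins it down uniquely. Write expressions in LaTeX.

G(z) = - 5 z^{8} - \frac{9 z^{7}}{2} + 9 z^{6} + \frac{23 z^{5}}{2} + \frac{17 z^{4}}{2} - 8 z^{3} - \frac{5 z^{2}}{2} - 5 z

G'(z) has the shape u'v + uv' for u = - \frac{5 z^{4}}{2} - z^{3} + \frac{5 z}{2} and v = 2 z^{4} + z^{3} - 4 z^{2} - z - 2 — it is the derivative of the product u*v.
A general antiderivative is \left(- \frac{5 z^{4}}{2} - z^{3} + \frac{5 z}{2}\right) \left(2 z^{4} + z^{3} - 4 z^{2} - z - 2\right) + C.
The condition gives C = -860 - (-860) = 0.
So G(z) = - 5 z^{8} - \frac{9 z^{7}}{2} + 9 z^{6} + \frac{23 z^{5}}{2} + \frac{17 z^{4}}{2} - 8 z^{3} - \frac{5 z^{2}}{2} - 5 z.
Check: d/dz[- 5 z^{8} - \frac{9 z^{7}}{2} + 9 z^{6} + \frac{23 z^{5}}{2} + \frac{17 z^{4}}{2} - 8 z^{3} - \frac{5 z^{2}}{2} - 5 z] = - 40 z^{7} - \frac{63 z^{6}}{2} + 54 z^{5} + \frac{115 z^{4}}{2} + 34 z^{3} - 24 z^{2} - 5 z - 5 = G'(z).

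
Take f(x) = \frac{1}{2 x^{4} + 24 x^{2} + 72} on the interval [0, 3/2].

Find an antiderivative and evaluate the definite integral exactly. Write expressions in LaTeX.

Antiderivative: F(x) = \frac{\sqrt{6} x^{2} \operatorname{atan}{\left(\frac{\sqrt{6} x}{6} \right)} + 6 x + 6 \sqrt{6} \operatorname{atan}{\left(\frac{\sqrt{6} x}{6} \right)}}{144 \left(x^{2} + 6\right)}; value = \frac{1}{132} + \frac{\sqrt{6} \operatorname{atan}{\left(\frac{\sqrt{6}}{4} \right)}}{144}

For F(x) to be correct the identity F'(x) - f(x) = 0 must hold.
F(x) = \frac{\sqrt{6} x^{2} \operatorname{atan}{\left(\frac{\sqrt{6} x}{6} \right)} + 6 x + 6 \sqrt{6} \operatorname{atan}{\left(\frac{\sqrt{6} x}{6} \right)}}{144 \left(x^{2} + 6\right)} is an antiderivative of f.
Check: d/dx[\frac{\sqrt{6} x^{2} \operatorname{atan}{\left(\frac{\sqrt{6} x}{6} \right)} + 6 x + 6 \sqrt{6} \operatorname{atan}{\left(\frac{\sqrt{6} x}{6} \right)}}{144 \left(x^{2} + 6\right)}] = \frac{1}{2 x^{4} + 24 x^{2} + 72} = f(x).
F(3/2) = \frac{1}{132} + \frac{\sqrt{6} \operatorname{atan}{\left(\frac{\sqrt{6}}{4} \right)}}{144}; F(0) = 0.
Integral = F(3/2) - F(0) = \frac{1}{132} + \frac{\sqrt{6} \operatorname{atan}{\left(\frac{\sqrt{6}}{4} \right)}}{144}.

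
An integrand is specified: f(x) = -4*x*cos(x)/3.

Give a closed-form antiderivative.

An antiderivative is F(x) = -4*x*sin(x)/3 - 4*cos(x)/3.

Differentiate the proposed F(x) back; it has to land on f(x) exactly.
Check: d/dx[-4*x*sin(x)/3 - 4*cos(x)/3] = -4*x*cos(x)/3 = f(x).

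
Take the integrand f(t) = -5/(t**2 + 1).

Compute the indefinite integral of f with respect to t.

A candidate is checked by its d/dt: the result must match f(t).
Check: d/dt[-5*atan(t)] = -5/(t**2 + 1) = f(t).

F(t) = -5*atan(t) + C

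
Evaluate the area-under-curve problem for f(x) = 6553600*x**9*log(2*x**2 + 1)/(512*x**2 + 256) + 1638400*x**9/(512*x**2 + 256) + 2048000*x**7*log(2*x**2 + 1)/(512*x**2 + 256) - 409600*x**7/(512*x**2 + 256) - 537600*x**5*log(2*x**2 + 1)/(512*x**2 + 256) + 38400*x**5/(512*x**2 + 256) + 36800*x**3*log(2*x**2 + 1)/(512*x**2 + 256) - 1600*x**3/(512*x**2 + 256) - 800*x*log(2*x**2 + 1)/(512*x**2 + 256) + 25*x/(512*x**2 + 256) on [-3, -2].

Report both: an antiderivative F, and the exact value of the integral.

f has the shape u'v + uv' for u = 25*(4*x**2 - 1/4)**4/4 and v = log(2*x**2 + 1) — it is the derivative of the product u*v.
F(x) = 25*(4*x**2 - 1/4)**4*log(2*x**2 + 1)/4 is an antiderivative of f.
Check: d/dx[25*(4*x**2 - 1/4)**4*log(2*x**2 + 1)/4] = (6553600*x**9*log(2*x**2 + 1) + 1638400*x**9 + 2048000*x**7*log(2*x**2 + 1) - 409600*x**7 - 537600*x**5*log(2*x**2 + 1) + 38400*x**5 + 36800*x**3*log(2*x**2 + 1) - 1600*x**3 - 800*x*log(2*x**2 + 1) + 25*x)/(512*x**2 + 256), which equals f(x).
F(-2) = 393824025*log(9)/1024; F(-3) = 10454040025*log(19)/1024.
Integral = F(-2) - F(-3) = -10454040025*log(19)/1024 + 393824025*log(9)/1024.

Antiderivative: F(x) = 25*(4*x**2 - 1/4)**4*log(2*x**2 + 1)/4; value = -10454040025*log(19)/1024 + 393824025*log(9)/1024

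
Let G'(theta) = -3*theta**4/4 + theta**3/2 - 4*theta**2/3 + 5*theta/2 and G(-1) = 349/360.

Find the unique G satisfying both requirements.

G(theta) = (-54*theta**5 + 45*theta**4 - 160*theta**3 + 450*theta**2 - 360)/360

Integrate term by term and add the pieces.
A general antiderivative is -3*theta**5/20 + theta**4/8 - 4*theta**3/9 + 5*theta**2/4 + C.
The condition gives C = 349/360 - (709/360) = -1.
So G(theta) = (-54*theta**5 + 45*theta**4 - 160*theta**3 + 450*theta**2 - 360)/360.
Check: d/dtheta[(-54*theta**5 + 45*theta**4 - 160*theta**3 + 450*theta**2 - 360)/360] = -3*theta**4/4 + theta**3/2 - 4*theta**2/3 + 5*theta/2 = G'(theta).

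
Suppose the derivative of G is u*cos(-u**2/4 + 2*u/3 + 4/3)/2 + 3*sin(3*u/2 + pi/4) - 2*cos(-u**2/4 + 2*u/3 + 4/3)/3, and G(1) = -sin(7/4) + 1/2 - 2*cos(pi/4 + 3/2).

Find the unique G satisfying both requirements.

G(u) = -sin(-u**2/4 + 2*u/3 + 4/3) - 2*cos(3*u/2 + pi/4) + 1/2

The integrand splits into summands that can be handled one at a time.
A general antiderivative is -sin(-u**2/4 + 2*u/3 + 4/3) - 2*cos(3*u/2 + pi/4) + C.
The condition gives C = -sin(7/4) + 1/2 - 2*cos(pi/4 + 3/2) - (-sin(7/4) - 2*cos(pi/4 + 3/2)) = 1/2.
So G(u) = -sin(-u**2/4 + 2*u/3 + 4/3) - 2*cos(3*u/2 + pi/4) + 1/2.
Check: d/du[-sin(-u**2/4 + 2*u/3 + 4/3) - 2*cos(3*u/2 + pi/4) + 1/2] = u*cos(-u**2/4 + 2*u/3 + 4/3)/2 + 3*sin(3*u/2 + pi/4) - 2*cos(-u**2/4 + 2*u/3 + 4/3)/3 = G'(u).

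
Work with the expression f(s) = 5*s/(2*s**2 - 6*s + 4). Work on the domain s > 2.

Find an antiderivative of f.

The denominator factors as 2*(s - 2)*(s - 1); partial fractions split f into directly integrable pieces: -5/(2*(s - 1)) + 5/(s - 2).
Check: d/ds[5*(2*log(s - 2) - log(s - 1))/2] = 5*s/(2*s**2 - 6*s + 4) = f(s).

An antiderivative is F(s) = 5*(2*log(s - 2) - log(s - 1))/2.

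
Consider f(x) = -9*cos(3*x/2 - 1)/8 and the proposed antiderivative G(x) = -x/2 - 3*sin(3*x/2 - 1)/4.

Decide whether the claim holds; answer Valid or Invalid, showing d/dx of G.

Invalid: d/dx[G] - f = -1/2, which is not 0.

d/dx[G] = -9*cos(3*x/2 - 1)/8 - 1/2
d/dx[G] - f(x) = -1/2 != 0.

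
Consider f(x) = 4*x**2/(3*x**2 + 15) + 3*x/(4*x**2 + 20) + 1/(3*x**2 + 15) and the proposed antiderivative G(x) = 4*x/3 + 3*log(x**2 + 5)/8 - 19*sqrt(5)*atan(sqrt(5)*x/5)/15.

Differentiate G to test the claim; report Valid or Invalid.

Valid. The derivative of G reproduces f.

d/dx[G] = (16*x**2 + 9*x + 4)/(12*x**2 + 60)
This equals f(x) exactly, so the claim holds.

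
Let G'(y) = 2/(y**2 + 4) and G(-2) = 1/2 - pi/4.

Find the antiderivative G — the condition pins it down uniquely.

G(y) = atan(y/2) + 1/2

The proposed G(y) is checked by its d/dy: the result must match the given G'(y).
A general antiderivative is atan(y/2) + C.
The condition gives C = 1/2 - pi/4 - (-pi/4) = 1/2.
So G(y) = atan(y/2) + 1/2.
Check: d/dy[atan(y/2) + 1/2] = 2/(y**2 + 4) = G'(y).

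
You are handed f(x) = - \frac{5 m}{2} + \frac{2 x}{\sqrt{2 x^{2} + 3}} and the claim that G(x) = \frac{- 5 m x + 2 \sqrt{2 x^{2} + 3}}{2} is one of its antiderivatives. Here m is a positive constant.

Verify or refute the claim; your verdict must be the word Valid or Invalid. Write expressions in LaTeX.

Valid - differentiating G returns exactly f.

d/dx[G] = \frac{- 5 m \sqrt{2 x^{2} + 3} + 4 x}{2 \sqrt{2 x^{2} + 3}}
This equals f(x) exactly, so the claim holds.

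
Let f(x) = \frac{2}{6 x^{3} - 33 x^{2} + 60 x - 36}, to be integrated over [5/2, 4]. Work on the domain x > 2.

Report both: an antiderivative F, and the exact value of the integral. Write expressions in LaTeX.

Antiderivative: F(x) = - \frac{4 \log{\left(x - 2 \right)}}{3} + \frac{4 \log{\left(x - \frac{3}{2} \right)}}{3} - \frac{2}{3 x - 6}; value = - \frac{8 \log{\left(2 \right)}}{3} + 1 + \frac{4 \log{\left(\frac{5}{2} \right)}}{3}

The denominator factors as 3 \left(x - 2\right)^{2} \left(2 x - 3\right); partial fractions split f into directly integrable pieces: \frac{8}{3 \left(2 x - 3\right)} - \frac{4}{3 \left(x - 2\right)} + \frac{2}{3 \left(x - 2\right)^{2}}.
F(x) = - \frac{4 \log{\left(x - 2 \right)}}{3} + \frac{4 \log{\left(x - \frac{3}{2} \right)}}{3} - \frac{2}{3 x - 6} is an antiderivative of f.
Check: d/dx[- \frac{4 \log{\left(x - 2 \right)}}{3} + \frac{4 \log{\left(x - \frac{3}{2} \right)}}{3} - \frac{2}{3 x - 6}] = \frac{2}{6 x^{3} - 33 x^{2} + 60 x - 36} = f(x).
F(4) = - \frac{4 \log{\left(2 \right)}}{3} - \frac{1}{3} + \frac{4 \log{\left(\frac{5}{2} \right)}}{3}; F(5/2) = - \frac{4}{3} + \frac{4 \log{\left(2 \right)}}{3}.
Integral = F(4) - F(5/2) = - \frac{8 \log{\left(2 \right)}}{3} + 1 + \frac{4 \log{\left(\frac{5}{2} \right)}}{3}.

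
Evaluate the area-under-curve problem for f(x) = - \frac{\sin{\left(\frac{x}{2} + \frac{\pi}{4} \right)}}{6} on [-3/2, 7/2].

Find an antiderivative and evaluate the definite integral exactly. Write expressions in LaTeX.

Antiderivative: F(x) = \frac{\cos{\left(\frac{x}{2} + \frac{\pi}{4} \right)}}{3}; value = - \frac{\sin{\left(\frac{3}{4} + \frac{\pi}{4} \right)}}{3} + \frac{\cos{\left(\frac{\pi}{4} + \frac{7}{4} \right)}}{3}

For F(x) to be correct the identity F'(x) - f(x) = 0 must hold.
F(x) = \frac{\cos{\left(\frac{x}{2} + \frac{\pi}{4} \right)}}{3} is an antiderivative of f.
Check: d/dx[\frac{\cos{\left(\frac{x}{2} + \frac{\pi}{4} \right)}}{3}] = - \frac{\sin{\left(\frac{x}{2} + \frac{\pi}{4} \right)}}{6} = f(x).
F(7/2) = \frac{\cos{\left(\frac{\pi}{4} + \frac{7}{4} \right)}}{3}; F(-3/2) = \frac{\sin{\left(\frac{3}{4} + \frac{\pi}{4} \right)}}{3}.
Integral = F(7/2) - F(-3/2) = - \frac{\sin{\left(\frac{3}{4} + \frac{\pi}{4} \right)}}{3} + \frac{\cos{\left(\frac{\pi}{4} + \frac{7}{4} \right)}}{3}.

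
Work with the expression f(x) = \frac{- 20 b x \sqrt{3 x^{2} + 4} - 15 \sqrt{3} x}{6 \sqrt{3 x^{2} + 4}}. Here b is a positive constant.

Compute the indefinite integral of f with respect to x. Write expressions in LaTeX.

Differentiate the proposed F(x) back; it has to land on f(x) exactly.
Check: d/dx[- \frac{5 \left(2 b x^{2} + \sqrt{3} \sqrt{3 x^{2} + 4}\right)}{6}] = \frac{- 20 b x \sqrt{3 x^{2} + 4} - 15 \sqrt{3} x}{6 \sqrt{3 x^{2} + 4}} = f(x).

F(x) = - \frac{5 \left(2 b x^{2} + \sqrt{3} \sqrt{3 x^{2} + 4}\right)}{6} + C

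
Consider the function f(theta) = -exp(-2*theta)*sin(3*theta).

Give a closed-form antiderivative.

Whatever form F(theta) takes, F'(theta) = f(theta) is non-negotiable.
Check: d/dtheta[(2*sin(3*theta) + 3*cos(3*theta))*exp(-2*theta)/13] = -exp(-2*theta)*sin(3*theta) = f(theta).

An antiderivative is F(theta) = (2*sin(3*theta) + 3*cos(3*theta))*exp(-2*theta)/13.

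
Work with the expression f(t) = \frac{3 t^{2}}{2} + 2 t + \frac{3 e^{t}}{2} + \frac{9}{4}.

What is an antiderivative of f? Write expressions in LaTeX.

An antiderivative is F(t) = \frac{2 t^{3} + 4 t^{2} + 9 t + 6 e^{t} - 10}{4}.

The integrand splits into summands that can be handled one at a time.
Check: d/dt[\frac{2 t^{3} + 4 t^{2} + 9 t + 6 e^{t} - 10}{4}] = \frac{3 t^{2}}{2} + 2 t + \frac{3 e^{t}}{2} + \frac{9}{4} = f(t).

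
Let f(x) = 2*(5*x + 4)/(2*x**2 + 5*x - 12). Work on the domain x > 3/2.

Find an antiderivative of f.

The denominator factors as (x + 4)*(2*x - 3); partial fractions split f into directly integrable pieces: 46/(11*(2*x - 3)) + 32/(11*(x + 4)).
Check: d/dx[(23*log(x - 3/2) + 32*log(x + 4))/11] = (10*x + 8)/(2*x**2 + 5*x - 12), which equals f(x).

An antiderivative is F(x) = (23*log(x - 3/2) + 32*log(x + 4))/11.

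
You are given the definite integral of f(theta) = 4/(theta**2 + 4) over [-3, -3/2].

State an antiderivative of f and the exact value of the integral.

Recover f(theta) by differentiating a candidate F(theta); any mismatch rules it out.
F(theta) = 2*atan(theta/2) is an antiderivative of f.
Check: d/dtheta[2*atan(theta/2)] = 4/(theta**2 + 4) = f(theta).
F(-3/2) = -2*atan(3/4); F(-3) = -2*atan(3/2).
Integral = F(-3/2) - F(-3) = -2*atan(3/4) + 2*atan(3/2).

Antiderivative: F(theta) = 2*atan(theta/2); value = -2*atan(3/4) + 2*atan(3/2)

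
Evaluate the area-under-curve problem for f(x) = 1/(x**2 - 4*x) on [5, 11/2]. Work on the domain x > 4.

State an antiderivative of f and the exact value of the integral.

Factor the denominator (x*(x - 4)) and decompose: f = 1/(4*(x - 4)) - 1/(4*x); each piece integrates to a log, atan, or power term.
F(x) = -log(x)/4 + log(x - 4)/4 is an antiderivative of f.
Check: d/dx[-log(x)/4 + log(x - 4)/4] = 1/(x**2 - 4*x) = f(x).
F(11/2) = -log(11/2)/4 + log(3/2)/4; F(5) = -log(5)/4.
Integral = F(11/2) - F(5) = -log(11/2)/4 + log(3/2)/4 + log(5)/4.

Antiderivative: F(x) = -log(x)/4 + log(x - 4)/4; value = -log(11/2)/4 + log(3/2)/4 + log(5)/4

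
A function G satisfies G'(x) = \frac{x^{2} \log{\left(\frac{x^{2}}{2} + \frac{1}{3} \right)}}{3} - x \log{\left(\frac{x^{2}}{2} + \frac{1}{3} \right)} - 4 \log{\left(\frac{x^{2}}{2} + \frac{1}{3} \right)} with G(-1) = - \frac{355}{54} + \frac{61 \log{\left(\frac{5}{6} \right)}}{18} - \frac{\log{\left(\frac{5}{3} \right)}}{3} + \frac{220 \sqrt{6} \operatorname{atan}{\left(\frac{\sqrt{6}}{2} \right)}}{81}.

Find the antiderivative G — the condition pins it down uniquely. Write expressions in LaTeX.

G(x) = - \frac{2 x^{3}}{27} + \frac{x^{2}}{2} + \frac{220 x}{27} + \left(\frac{x^{3}}{9} - \frac{x^{2}}{2} - 4 x\right) \log{\left(\frac{x^{2}}{2} + \frac{1}{3} \right)} - \frac{\log{\left(x^{2} + \frac{2}{3} \right)}}{3} - \frac{220 \sqrt{6} \operatorname{atan}{\left(\frac{\sqrt{6} x}{2} \right)}}{81} + 1

Integrate term by term and add the pieces.
A general antiderivative is - \frac{2 x^{3}}{27} + \frac{x^{2}}{2} + \frac{220 x}{27} + \left(\frac{x^{3}}{9} - \frac{x^{2}}{2} - 4 x\right) \log{\left(\frac{x^{2}}{2} + \frac{1}{3} \right)} - \frac{\log{\left(x^{2} + \frac{2}{3} \right)}}{3} - \frac{220 \sqrt{6} \operatorname{atan}{\left(\frac{\sqrt{6} x}{2} \right)}}{81} + C.
The condition gives C = - \frac{355}{54} + \frac{61 \log{\left(\frac{5}{6} \right)}}{18} - \frac{\log{\left(\frac{5}{3} \right)}}{3} + \frac{220 \sqrt{6} \operatorname{atan}{\left(\frac{\sqrt{6}}{2} \right)}}{81} - (- \frac{409}{54} + \frac{61 \log{\left(\frac{5}{6} \right)}}{18} - \frac{\log{\left(\frac{5}{3} \right)}}{3} + \frac{220 \sqrt{6} \operatorname{atan}{\left(\frac{\sqrt{6}}{2} \right)}}{81}) = 1.
So G(x) = - \frac{2 x^{3}}{27} + \frac{x^{2}}{2} + \frac{220 x}{27} + \left(\frac{x^{3}}{9} - \frac{x^{2}}{2} - 4 x\right) \log{\left(\frac{x^{2}}{2} + \frac{1}{3} \right)} - \frac{\log{\left(x^{2} + \frac{2}{3} \right)}}{3} - \frac{220 \sqrt{6} \operatorname{atan}{\left(\frac{\sqrt{6} x}{2} \right)}}{81} + 1.
Check: d/dx[- \frac{2 x^{3}}{27} + \frac{x^{2}}{2} + \frac{220 x}{27} + \left(\frac{x^{3}}{9} - \frac{x^{2}}{2} - 4 x\right) \log{\left(\frac{x^{2}}{2} + \frac{1}{3} \right)} - \frac{\log{\left(x^{2} + \frac{2}{3} \right)}}{3} - \frac{220 \sqrt{6} \operatorname{atan}{\left(\frac{\sqrt{6} x}{2} \right)}}{81} + 1] = \frac{x^{2} \log{\left(3 x^{2} + 2 \right)}}{3} - \frac{x^{2} \log{\left(6 \right)}}{3} - x \log{\left(3 x^{2} + 2 \right)} + x \log{\left(6 \right)} - 4 \log{\left(3 x^{2} + 2 \right)} + 4 \log{\left(6 \right)}, which equals G'(x).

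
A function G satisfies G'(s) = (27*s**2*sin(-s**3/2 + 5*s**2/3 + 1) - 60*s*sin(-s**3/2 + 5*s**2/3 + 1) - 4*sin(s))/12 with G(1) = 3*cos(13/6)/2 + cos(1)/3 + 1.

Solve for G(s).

G(s) = cos(s)/3 + 3*cos(-s**3/2 + 5*s**2/3 + 1)/2 + 1

Whatever form G(s) takes, its d/ds must return the stated G'(s).
A general antiderivative is cos(s)/3 + 3*cos(-s**3/2 + 5*s**2/3 + 1)/2 + C.
The condition gives C = 3*cos(13/6)/2 + cos(1)/3 + 1 - (3*cos(13/6)/2 + cos(1)/3) = 1.
So G(s) = cos(s)/3 + 3*cos(-s**3/2 + 5*s**2/3 + 1)/2 + 1.
Check: d/ds[cos(s)/3 + 3*cos(-s**3/2 + 5*s**2/3 + 1)/2 + 1] = 9*s**2*sin(-s**3/2 + 5*s**2/3 + 1)/4 - 5*s*sin(-s**3/2 + 5*s**2/3 + 1) - sin(s)/3, which equals G'(s).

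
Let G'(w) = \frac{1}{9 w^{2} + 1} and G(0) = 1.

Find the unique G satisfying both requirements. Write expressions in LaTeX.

G(w) = \frac{\operatorname{atan}{\left(3 w \right)} + 3}{3}

Since d/dw undoes antidifferentiation here, G(w) must give back the stated G'(w).
A general antiderivative is \frac{\operatorname{atan}{\left(3 w \right)}}{3} + C.
The condition gives C = 1 - (0) = 1.
So G(w) = \frac{\operatorname{atan}{\left(3 w \right)} + 3}{3}.
Check: d/dw[\frac{\operatorname{atan}{\left(3 w \right)} + 3}{3}] = \frac{1}{9 w^{2} + 1} = G'(w).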